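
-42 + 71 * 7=455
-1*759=-759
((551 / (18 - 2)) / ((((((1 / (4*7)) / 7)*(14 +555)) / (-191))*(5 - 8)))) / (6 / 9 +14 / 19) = 538.11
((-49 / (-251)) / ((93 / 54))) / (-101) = -882 / 785881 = -0.00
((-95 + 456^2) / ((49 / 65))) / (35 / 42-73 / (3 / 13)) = -27019330 / 30919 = -873.87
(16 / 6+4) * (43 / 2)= 430 / 3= 143.33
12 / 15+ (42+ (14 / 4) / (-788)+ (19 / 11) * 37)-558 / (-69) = 228853137 / 1993640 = 114.79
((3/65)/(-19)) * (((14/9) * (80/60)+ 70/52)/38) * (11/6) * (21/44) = -16807/87852960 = -0.00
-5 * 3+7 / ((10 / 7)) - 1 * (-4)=-61 / 10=-6.10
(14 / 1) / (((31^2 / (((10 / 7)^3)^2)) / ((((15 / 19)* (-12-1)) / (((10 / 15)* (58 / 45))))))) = -13162500000 / 8899491377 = -1.48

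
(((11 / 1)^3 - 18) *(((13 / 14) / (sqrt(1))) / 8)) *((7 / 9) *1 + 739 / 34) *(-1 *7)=-117588341 / 4896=-24017.23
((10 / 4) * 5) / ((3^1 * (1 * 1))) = 25 / 6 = 4.17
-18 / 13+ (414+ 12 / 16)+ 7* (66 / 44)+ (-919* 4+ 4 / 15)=-2536457 / 780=-3251.87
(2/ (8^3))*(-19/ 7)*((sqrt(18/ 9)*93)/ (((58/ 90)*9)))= -0.24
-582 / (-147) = 194 / 49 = 3.96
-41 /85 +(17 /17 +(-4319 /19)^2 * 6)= 9513433994 /30685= 310035.33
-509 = -509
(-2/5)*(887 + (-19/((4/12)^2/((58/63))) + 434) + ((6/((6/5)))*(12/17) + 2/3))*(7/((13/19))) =-15841934/3315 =-4778.86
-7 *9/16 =-63/16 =-3.94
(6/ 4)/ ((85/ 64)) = 96/ 85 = 1.13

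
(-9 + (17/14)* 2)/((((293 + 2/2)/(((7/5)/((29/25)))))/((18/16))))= -345/11368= -0.03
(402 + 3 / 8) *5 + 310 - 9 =18503 / 8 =2312.88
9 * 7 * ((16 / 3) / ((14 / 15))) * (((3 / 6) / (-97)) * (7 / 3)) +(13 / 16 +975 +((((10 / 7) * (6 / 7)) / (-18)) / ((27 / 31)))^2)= 23751534318301 / 24448595472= 971.49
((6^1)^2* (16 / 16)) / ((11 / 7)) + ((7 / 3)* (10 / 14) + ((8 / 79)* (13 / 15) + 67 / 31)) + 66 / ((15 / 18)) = 14281012 / 134695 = 106.02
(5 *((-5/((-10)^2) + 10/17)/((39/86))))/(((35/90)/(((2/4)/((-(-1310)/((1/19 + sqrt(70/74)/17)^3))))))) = 573626493/148635305135590 + 527781699 *sqrt(1295)/4920610891067690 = 0.00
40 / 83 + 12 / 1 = 1036 / 83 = 12.48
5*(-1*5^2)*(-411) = 51375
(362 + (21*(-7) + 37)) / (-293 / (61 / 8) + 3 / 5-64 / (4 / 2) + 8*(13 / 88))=-422730 / 115151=-3.67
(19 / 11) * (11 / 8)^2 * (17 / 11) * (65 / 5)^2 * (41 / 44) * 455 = 1018320485 / 2816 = 361619.49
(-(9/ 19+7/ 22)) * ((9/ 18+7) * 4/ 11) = -4965/ 2299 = -2.16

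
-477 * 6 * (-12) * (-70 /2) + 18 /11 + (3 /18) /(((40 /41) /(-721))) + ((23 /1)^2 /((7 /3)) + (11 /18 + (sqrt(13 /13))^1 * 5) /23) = -1532610816833 /1275120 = -1201934.58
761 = 761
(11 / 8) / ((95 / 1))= 11 / 760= 0.01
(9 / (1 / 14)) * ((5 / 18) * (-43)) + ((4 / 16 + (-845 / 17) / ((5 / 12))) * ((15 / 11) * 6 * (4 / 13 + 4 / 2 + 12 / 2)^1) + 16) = -23290609 / 2431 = -9580.67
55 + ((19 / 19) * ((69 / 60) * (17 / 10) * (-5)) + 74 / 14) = 14143 / 280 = 50.51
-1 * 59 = -59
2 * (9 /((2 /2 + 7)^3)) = 9 /256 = 0.04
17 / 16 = 1.06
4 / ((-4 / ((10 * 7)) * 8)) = -35 / 4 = -8.75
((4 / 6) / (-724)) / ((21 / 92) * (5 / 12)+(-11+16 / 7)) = 1288 / 12056229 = 0.00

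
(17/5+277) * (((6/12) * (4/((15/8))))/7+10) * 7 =19927.09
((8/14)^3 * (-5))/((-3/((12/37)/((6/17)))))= 10880/38073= 0.29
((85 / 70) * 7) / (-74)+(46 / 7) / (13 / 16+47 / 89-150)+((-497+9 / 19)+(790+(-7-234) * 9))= -7815841531859 / 4166925644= -1875.69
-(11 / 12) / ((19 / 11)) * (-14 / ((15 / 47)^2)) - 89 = -411827 / 25650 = -16.06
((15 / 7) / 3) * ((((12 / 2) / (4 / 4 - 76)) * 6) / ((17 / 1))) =-12 / 595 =-0.02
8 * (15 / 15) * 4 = 32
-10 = -10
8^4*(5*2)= 40960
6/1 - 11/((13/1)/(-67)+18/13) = -3359/1037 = -3.24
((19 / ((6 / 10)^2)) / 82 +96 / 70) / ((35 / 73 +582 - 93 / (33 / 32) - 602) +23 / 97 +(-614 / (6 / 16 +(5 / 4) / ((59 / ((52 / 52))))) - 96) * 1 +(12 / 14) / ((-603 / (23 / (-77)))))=-2938520659837 / 2559630808346160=-0.00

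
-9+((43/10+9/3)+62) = 603/10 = 60.30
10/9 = 1.11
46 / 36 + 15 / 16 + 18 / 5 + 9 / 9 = 6.82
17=17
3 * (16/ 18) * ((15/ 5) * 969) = 7752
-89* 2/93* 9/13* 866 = -462444/403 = -1147.50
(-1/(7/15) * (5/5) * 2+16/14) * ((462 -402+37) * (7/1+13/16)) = -133375/56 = -2381.70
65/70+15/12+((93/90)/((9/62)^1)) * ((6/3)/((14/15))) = 4393/252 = 17.43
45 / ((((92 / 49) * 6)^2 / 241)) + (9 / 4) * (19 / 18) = 2973613 / 33856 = 87.83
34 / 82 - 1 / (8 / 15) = -479 / 328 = -1.46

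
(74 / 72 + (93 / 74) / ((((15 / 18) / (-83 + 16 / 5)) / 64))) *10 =-256449359 / 3330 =-77011.82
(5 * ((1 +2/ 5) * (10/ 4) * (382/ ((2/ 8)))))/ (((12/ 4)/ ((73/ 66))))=976010/ 99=9858.69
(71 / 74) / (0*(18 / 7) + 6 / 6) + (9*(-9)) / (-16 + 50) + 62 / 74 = -368 / 629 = -0.59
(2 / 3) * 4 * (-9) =-24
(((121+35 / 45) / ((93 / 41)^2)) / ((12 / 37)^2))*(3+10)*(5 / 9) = 20492978545 / 12610242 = 1625.11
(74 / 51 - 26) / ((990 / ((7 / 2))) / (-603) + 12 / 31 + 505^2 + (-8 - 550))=-18202828 / 188684420571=-0.00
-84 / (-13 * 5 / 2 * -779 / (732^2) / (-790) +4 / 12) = -14222912256 / 56430001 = -252.05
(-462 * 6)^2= 7683984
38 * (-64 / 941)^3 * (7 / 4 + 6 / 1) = -77201408 / 833237621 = -0.09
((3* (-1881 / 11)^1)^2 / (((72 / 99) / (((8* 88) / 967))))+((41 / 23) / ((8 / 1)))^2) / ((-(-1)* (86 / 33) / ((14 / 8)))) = 1992314039164449 / 11262130688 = 176903.83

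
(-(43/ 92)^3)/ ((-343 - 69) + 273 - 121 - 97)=79507/ 277991616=0.00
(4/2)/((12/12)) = 2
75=75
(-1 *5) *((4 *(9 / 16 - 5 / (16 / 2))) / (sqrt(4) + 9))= 5 / 44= 0.11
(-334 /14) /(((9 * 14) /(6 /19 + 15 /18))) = -21877 /100548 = -0.22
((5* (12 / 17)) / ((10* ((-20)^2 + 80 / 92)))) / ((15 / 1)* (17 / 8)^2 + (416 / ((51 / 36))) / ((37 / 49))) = 27232 / 14123216745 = 0.00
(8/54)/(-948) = -1/6399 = -0.00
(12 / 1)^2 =144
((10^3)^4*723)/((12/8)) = 482000000000000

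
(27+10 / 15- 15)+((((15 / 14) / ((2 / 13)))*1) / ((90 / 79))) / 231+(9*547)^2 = 24235941.69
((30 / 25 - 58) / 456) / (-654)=0.00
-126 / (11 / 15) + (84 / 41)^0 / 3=-5659 / 33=-171.48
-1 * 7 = -7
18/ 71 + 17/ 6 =1315/ 426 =3.09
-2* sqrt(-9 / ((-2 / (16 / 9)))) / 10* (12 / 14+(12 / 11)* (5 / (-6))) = 8* sqrt(2) / 385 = 0.03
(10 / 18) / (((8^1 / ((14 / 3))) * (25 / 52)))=91 / 135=0.67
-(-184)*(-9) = -1656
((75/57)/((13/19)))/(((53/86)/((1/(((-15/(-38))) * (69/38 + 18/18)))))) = 620920/221169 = 2.81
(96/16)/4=3/2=1.50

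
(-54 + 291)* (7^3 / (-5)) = -81291 / 5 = -16258.20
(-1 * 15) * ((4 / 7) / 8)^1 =-15 / 14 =-1.07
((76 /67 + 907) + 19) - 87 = 56289 /67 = 840.13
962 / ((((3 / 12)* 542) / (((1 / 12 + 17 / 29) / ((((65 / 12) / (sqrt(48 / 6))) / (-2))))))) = -137936* sqrt(2) / 39295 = -4.96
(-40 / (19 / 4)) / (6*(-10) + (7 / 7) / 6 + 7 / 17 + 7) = 0.16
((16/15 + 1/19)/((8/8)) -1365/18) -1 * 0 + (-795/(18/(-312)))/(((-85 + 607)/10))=9385931/49590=189.27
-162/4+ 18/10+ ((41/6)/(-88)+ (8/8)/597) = -6790449/175120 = -38.78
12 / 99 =4 / 33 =0.12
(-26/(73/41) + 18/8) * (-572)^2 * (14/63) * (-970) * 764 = 437293777011520/657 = 665591745831.84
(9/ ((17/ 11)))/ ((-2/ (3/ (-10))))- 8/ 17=137/ 340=0.40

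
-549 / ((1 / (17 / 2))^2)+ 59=-158425 / 4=-39606.25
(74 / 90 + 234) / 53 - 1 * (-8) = 29647 / 2385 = 12.43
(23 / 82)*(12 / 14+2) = 230 / 287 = 0.80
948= 948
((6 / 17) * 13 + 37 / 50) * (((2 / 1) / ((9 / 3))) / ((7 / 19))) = 12293 / 1275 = 9.64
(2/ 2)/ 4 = 1/ 4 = 0.25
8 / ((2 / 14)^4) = 19208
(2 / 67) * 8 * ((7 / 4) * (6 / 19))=168 / 1273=0.13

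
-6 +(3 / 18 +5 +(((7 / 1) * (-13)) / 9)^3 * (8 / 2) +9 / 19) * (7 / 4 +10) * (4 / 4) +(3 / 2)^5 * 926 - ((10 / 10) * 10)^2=-9217464179 / 221616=-41592.05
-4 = -4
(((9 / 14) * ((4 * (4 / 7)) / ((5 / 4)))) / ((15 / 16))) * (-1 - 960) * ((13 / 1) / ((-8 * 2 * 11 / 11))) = 979.04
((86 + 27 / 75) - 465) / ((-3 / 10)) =18932 / 15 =1262.13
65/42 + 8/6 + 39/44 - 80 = -70439/924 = -76.23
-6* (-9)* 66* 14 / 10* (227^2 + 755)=1304381232 / 5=260876246.40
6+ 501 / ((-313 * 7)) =12645 / 2191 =5.77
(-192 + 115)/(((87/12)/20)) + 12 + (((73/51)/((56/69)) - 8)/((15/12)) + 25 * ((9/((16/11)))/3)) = -153.84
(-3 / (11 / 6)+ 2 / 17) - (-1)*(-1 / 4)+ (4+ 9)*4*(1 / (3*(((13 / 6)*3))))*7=37919 / 2244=16.90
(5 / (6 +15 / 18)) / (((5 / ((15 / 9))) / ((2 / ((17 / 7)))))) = 140 / 697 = 0.20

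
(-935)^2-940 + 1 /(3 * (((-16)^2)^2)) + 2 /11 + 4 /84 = 13220504404045 /15138816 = 873285.23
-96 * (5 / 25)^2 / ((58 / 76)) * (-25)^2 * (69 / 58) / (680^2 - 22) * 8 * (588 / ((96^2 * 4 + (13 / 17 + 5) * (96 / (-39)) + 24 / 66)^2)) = -14462367119200 / 515977030996595770409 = -0.00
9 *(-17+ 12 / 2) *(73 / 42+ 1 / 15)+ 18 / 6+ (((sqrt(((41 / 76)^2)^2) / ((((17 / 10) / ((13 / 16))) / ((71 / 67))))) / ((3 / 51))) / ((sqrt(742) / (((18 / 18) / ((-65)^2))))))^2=-5278562888652719388719 / 30047930568975155200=-175.67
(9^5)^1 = 59049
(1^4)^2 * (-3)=-3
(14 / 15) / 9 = 14 / 135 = 0.10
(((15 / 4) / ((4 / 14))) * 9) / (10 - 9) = 945 / 8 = 118.12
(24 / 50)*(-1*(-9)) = 108 / 25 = 4.32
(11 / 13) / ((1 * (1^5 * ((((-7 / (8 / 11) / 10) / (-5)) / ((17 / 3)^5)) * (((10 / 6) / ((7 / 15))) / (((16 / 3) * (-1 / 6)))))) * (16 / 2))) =-22717712 / 28431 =-799.05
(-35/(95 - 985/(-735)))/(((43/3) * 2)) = -15435/1217932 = -0.01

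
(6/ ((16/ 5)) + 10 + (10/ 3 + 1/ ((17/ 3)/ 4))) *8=6493/ 51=127.31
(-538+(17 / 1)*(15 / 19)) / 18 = -9967 / 342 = -29.14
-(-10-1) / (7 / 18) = 198 / 7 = 28.29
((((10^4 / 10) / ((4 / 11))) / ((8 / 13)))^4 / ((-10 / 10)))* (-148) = 3777338680908203125 / 64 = 59020916889190673.83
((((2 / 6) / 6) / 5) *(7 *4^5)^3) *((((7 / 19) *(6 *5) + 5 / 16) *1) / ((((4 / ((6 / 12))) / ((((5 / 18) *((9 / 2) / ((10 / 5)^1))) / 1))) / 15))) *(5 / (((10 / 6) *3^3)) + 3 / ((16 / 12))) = 66014756864000 / 513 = 128683736577.00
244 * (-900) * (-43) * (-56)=-528796800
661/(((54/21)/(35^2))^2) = 48603743125/324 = 150011552.85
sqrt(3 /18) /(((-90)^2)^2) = 0.00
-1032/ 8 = -129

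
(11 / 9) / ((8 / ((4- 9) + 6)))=11 / 72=0.15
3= 3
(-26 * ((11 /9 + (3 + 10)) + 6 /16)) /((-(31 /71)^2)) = 68875183 /34596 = 1990.84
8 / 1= 8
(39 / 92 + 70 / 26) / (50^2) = 3727 / 2990000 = 0.00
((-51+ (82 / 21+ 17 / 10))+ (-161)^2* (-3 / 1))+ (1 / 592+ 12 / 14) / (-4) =-19346332777 / 248640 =-77808.61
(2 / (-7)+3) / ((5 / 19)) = 361 / 35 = 10.31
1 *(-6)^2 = 36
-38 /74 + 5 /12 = -43 /444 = -0.10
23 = 23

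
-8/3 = -2.67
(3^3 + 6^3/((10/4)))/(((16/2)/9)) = 5103/40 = 127.58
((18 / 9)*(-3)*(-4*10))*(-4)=-960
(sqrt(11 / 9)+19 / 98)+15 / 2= sqrt(11) / 3+377 / 49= 8.80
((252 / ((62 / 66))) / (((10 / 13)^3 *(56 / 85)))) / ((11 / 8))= 1008423 / 1550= 650.60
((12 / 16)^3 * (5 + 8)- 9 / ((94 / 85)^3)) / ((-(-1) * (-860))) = 7775127 / 5714417920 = 0.00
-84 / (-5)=84 / 5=16.80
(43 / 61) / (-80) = -43 / 4880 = -0.01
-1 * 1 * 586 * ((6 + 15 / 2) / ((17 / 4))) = -31644 / 17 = -1861.41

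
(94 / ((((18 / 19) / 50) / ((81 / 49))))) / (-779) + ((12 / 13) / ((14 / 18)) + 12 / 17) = -3833814 / 443989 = -8.63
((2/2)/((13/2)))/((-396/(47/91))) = -47/234234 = -0.00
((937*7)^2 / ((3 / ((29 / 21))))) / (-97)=-178227707 / 873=-204155.45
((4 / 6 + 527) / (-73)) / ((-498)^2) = -1583 / 54312876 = -0.00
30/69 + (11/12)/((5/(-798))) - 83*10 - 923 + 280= -372339/230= -1618.87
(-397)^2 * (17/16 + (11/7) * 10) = 296147311/112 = 2644172.42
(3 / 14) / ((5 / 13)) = 39 / 70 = 0.56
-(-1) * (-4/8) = -1/2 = -0.50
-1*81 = -81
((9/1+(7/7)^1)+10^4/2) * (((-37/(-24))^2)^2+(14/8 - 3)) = 1218633235/55296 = 22038.36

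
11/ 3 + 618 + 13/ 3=626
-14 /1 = -14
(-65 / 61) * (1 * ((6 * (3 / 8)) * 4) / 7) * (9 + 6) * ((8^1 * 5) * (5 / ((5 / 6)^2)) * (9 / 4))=-5686200 / 427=-13316.63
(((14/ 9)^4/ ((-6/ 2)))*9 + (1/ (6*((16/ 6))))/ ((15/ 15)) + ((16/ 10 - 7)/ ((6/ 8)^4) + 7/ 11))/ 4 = -65306899/ 7698240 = -8.48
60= 60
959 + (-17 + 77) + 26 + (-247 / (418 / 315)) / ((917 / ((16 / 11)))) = 16559615 / 15851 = 1044.70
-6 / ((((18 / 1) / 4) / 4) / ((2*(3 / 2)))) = -16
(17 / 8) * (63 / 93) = 357 / 248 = 1.44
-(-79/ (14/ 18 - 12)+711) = -72522/ 101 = -718.04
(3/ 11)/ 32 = 3/ 352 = 0.01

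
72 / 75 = 24 / 25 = 0.96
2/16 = 1/8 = 0.12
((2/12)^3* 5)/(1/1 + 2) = 5/648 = 0.01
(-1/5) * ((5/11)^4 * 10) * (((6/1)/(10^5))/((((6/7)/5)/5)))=-35/234256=-0.00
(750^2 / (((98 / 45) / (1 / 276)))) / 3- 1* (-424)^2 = -404511979 / 2254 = -179464.05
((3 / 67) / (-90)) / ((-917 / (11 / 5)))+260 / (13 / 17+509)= 2909582309 / 5704611150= 0.51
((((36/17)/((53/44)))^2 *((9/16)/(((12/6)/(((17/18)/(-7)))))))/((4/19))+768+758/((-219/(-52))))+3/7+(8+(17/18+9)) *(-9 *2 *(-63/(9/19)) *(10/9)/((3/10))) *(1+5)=209863402955984/219616047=955592.30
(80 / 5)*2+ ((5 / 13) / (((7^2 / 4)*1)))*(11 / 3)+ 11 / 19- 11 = 787690 / 36309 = 21.69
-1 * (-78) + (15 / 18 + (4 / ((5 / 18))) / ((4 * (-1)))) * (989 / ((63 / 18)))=-73897 / 105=-703.78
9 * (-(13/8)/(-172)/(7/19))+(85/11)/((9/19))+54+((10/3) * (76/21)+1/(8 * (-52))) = 56889081/688688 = 82.61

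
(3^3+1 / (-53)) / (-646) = -0.04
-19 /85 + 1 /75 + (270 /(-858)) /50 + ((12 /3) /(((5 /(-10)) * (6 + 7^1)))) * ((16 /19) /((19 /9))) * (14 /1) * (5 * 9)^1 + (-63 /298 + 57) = -961831730026 /9807079425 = -98.08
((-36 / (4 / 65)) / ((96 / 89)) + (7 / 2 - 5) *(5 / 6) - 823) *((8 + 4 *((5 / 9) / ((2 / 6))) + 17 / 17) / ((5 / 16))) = -685119 / 10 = -68511.90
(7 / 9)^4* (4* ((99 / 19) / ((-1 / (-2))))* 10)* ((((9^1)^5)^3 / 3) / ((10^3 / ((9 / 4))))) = 22377739463999073 / 950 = 23555515225262.18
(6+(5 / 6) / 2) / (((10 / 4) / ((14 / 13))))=539 / 195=2.76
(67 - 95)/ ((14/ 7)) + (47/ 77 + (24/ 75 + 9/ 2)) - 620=-2419993/ 3850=-628.57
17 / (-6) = -17 / 6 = -2.83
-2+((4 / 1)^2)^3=4094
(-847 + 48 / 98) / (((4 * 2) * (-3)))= 41479 / 1176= 35.27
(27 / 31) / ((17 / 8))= 216 / 527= 0.41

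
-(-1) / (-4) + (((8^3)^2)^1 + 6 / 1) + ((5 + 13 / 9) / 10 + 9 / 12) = 23593603 / 90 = 262151.14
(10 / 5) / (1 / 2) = 4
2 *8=16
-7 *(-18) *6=756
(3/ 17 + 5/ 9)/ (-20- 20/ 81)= -126/ 3485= -0.04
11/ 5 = 2.20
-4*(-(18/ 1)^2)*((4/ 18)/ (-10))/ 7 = -144/ 35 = -4.11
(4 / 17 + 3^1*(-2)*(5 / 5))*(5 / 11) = -490 / 187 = -2.62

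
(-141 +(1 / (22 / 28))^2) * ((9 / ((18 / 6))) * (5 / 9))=-84325 / 363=-232.30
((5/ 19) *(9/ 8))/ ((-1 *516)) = -15/ 26144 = -0.00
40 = 40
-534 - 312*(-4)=714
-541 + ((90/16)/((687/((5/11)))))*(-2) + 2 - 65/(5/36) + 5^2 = -9894707/10076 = -982.01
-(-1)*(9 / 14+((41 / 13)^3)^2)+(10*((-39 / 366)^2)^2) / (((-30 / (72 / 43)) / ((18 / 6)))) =19809453104800912639 / 20116200215362069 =984.75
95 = 95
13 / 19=0.68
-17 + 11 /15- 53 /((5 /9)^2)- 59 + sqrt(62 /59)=-18524 /75 + sqrt(3658) /59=-245.96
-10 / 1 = -10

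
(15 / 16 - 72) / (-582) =0.12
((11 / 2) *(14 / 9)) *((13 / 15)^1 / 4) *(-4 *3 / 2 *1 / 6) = -1001 / 540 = -1.85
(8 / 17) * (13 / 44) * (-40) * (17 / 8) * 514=-66820 / 11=-6074.55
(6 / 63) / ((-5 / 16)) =-32 / 105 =-0.30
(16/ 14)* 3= 24/ 7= 3.43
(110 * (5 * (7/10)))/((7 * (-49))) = -55/49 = -1.12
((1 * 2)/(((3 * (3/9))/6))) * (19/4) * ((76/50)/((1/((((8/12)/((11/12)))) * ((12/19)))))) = 10944/275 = 39.80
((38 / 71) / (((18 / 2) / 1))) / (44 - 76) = -19 / 10224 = -0.00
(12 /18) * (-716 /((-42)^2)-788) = -695374 /1323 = -525.60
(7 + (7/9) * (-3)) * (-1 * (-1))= 14/3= 4.67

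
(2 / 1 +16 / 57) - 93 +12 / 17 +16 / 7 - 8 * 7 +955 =5502860 / 6783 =811.27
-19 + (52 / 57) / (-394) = -213377 / 11229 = -19.00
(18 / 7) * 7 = 18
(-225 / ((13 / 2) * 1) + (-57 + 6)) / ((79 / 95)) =-105735 / 1027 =-102.96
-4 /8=-1 /2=-0.50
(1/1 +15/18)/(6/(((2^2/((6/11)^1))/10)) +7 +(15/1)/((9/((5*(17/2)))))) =121/5677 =0.02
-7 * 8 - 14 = -70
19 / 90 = 0.21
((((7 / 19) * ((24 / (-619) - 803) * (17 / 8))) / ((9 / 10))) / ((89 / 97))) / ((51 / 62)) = -925.55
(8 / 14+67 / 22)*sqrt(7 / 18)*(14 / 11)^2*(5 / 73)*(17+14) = 604345*sqrt(14) / 291489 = 7.76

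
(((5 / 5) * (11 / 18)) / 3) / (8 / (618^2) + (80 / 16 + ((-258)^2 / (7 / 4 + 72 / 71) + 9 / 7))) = 641261005 / 75829351951932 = 0.00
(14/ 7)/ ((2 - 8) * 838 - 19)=-2/ 5047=-0.00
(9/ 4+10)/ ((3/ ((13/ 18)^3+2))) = 679189/ 69984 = 9.70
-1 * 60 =-60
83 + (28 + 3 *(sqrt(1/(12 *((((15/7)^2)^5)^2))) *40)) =1129900996 *sqrt(3)/115330078125 + 111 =111.02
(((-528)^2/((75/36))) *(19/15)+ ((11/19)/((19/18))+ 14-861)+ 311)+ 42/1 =7626450824/45125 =169007.22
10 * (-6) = -60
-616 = -616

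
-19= -19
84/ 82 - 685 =-28043/ 41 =-683.98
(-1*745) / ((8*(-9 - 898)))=745 / 7256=0.10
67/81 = 0.83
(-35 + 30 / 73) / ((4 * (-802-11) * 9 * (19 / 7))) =17675 / 40594716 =0.00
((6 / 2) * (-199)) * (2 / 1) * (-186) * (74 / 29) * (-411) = -6754462776 / 29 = -232912509.52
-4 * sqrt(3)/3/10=-2 * sqrt(3)/15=-0.23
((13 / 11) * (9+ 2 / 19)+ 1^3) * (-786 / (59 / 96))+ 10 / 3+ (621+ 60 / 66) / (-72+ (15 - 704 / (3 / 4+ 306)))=-40501051928911 / 2691425715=-15048.18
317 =317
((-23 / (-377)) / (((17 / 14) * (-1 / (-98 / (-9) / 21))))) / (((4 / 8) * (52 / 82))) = -0.08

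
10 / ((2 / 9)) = 45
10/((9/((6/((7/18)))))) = 120/7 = 17.14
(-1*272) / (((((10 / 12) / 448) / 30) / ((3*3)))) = -39481344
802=802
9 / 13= 0.69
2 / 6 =1 / 3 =0.33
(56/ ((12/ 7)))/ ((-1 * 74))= -49/ 111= -0.44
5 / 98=0.05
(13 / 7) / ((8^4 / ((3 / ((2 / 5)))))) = 195 / 57344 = 0.00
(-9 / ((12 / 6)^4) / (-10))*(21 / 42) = 9 / 320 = 0.03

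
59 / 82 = 0.72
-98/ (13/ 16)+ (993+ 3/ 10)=113449/ 130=872.68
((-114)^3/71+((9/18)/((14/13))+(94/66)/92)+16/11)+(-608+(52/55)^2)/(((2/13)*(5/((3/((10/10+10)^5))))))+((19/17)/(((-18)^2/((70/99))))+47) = -14367668194185911500877/690159514032623250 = -20817.89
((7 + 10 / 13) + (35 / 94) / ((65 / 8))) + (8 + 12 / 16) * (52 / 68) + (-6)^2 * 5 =8081345 / 41548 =194.51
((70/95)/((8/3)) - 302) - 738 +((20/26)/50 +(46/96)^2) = -2957774269/2845440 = -1039.48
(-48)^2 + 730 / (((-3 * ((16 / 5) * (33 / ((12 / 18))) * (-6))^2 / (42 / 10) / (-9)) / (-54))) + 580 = 66988313 / 23232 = 2883.45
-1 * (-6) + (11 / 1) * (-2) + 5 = -11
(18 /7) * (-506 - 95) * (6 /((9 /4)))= -28848 /7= -4121.14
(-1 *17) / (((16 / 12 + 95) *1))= -3 / 17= -0.18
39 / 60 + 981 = 19633 / 20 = 981.65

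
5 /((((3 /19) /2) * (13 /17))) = 3230 /39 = 82.82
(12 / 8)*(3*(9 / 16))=81 / 32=2.53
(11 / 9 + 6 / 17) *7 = 1687 / 153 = 11.03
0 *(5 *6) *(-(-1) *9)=0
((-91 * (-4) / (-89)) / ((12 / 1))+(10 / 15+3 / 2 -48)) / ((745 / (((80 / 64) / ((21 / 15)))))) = -41095 / 742616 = -0.06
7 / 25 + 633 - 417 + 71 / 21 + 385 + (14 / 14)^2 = 317972 / 525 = 605.66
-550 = -550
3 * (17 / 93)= 17 / 31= 0.55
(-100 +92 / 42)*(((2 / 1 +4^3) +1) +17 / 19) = -883220 / 133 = -6640.75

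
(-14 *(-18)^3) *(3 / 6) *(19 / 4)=193914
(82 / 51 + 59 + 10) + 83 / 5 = 22238 / 255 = 87.21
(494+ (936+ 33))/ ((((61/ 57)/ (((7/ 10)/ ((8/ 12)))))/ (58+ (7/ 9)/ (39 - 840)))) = 16271279717/ 195444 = 83252.90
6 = 6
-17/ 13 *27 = -459/ 13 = -35.31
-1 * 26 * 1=-26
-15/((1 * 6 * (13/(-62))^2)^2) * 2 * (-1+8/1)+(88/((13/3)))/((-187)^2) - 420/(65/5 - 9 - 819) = -133970349311180/44398959891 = -3017.42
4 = 4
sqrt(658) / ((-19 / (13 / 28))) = -0.63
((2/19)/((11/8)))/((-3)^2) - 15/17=-27943/31977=-0.87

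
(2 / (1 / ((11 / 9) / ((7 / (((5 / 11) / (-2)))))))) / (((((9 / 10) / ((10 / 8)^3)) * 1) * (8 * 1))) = -3125 / 145152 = -0.02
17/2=8.50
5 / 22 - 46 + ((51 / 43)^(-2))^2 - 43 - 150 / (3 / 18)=-147088203731 / 148834422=-988.27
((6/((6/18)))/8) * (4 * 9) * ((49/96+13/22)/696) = 10467/81664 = 0.13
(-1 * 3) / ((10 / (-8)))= 12 / 5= 2.40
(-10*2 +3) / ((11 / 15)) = -255 / 11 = -23.18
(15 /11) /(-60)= -0.02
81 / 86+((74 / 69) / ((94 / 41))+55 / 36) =4915435 / 1673388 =2.94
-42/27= -14/9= -1.56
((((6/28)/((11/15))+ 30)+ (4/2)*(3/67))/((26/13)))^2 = 98269083441/425844496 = 230.76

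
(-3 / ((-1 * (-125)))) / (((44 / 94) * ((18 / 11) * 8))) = -47 / 12000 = -0.00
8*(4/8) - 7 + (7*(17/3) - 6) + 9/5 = 487/15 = 32.47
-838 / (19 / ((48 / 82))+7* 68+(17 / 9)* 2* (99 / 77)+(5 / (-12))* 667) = -140784 / 39547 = -3.56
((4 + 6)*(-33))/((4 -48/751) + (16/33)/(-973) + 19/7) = -7957573470/160354091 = -49.63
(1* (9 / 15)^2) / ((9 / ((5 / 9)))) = 1 / 45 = 0.02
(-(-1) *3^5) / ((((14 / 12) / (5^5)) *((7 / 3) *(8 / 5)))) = 34171875 / 196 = 174346.30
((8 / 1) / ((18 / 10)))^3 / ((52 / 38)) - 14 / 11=6555322 / 104247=62.88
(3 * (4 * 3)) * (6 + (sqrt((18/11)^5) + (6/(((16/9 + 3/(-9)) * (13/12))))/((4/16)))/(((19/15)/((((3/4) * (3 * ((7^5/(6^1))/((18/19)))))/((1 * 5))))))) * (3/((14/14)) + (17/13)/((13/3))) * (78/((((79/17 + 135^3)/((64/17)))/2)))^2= 3024374939615232 * sqrt(22)/582130237589747099 + 8068003404447744/73914357740546401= 0.13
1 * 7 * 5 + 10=45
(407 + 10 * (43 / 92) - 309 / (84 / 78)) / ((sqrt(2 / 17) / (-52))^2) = 461610656 / 161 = 2867146.93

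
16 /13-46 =-582 /13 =-44.77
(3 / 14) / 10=3 / 140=0.02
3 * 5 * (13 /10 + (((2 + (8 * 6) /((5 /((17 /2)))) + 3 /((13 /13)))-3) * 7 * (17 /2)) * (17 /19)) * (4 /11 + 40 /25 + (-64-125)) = -1373900859 /110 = -12490007.81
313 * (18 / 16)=2817 / 8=352.12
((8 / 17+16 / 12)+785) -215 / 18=237107 / 306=774.86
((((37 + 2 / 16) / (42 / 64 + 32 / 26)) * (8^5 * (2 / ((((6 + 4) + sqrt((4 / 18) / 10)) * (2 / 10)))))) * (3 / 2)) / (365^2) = 2484338688 / 342191077- 414056448 * sqrt(5) / 8554776925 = 7.15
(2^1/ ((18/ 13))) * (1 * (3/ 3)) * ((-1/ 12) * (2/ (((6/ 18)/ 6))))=-13/ 3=-4.33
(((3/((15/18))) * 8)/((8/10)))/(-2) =-18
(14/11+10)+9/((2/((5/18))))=551/44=12.52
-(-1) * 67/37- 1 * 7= -192/37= -5.19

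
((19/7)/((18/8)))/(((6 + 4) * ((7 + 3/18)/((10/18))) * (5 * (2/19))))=722/40635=0.02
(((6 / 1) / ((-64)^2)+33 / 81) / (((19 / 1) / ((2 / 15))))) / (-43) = -22609 / 338826240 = -0.00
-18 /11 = -1.64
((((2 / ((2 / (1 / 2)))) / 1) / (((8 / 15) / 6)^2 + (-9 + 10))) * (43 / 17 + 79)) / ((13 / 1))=1403325 / 451061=3.11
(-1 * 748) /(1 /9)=-6732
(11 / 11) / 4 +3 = 13 / 4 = 3.25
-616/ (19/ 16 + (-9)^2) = -9856/ 1315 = -7.50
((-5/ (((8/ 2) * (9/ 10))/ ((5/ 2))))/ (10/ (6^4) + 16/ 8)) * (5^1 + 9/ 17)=-211500/ 22117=-9.56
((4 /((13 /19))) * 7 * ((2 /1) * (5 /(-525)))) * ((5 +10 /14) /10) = -608 /1365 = -0.45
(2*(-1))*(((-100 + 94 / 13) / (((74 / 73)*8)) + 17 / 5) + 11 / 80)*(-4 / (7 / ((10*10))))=-3040670 / 3367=-903.08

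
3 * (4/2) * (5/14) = 15/7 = 2.14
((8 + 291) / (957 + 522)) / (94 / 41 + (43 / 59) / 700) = 506296700 / 5744381277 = 0.09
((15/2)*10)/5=15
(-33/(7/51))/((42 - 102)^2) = -187/2800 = -0.07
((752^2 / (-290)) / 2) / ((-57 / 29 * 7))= 141376 / 1995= 70.87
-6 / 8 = -3 / 4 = -0.75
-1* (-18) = 18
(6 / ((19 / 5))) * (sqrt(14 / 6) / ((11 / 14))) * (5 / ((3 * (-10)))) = -70 * sqrt(21) / 627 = -0.51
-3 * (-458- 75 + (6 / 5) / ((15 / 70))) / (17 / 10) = 930.71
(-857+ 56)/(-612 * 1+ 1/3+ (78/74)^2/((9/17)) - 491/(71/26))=233569197/230178178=1.01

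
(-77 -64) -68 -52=-261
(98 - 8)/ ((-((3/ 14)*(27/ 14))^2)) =-384160/ 729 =-526.97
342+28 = 370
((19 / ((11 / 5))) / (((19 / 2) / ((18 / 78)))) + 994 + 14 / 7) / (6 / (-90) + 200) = 2136870 / 428857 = 4.98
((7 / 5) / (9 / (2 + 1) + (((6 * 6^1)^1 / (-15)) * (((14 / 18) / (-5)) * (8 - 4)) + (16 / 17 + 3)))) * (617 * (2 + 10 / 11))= 17621520 / 59147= 297.93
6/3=2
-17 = -17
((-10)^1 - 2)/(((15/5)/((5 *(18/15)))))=-24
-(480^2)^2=-53084160000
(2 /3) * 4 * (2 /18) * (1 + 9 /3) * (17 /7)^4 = 2672672 /64827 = 41.23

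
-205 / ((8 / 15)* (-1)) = 3075 / 8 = 384.38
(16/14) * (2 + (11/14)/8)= 235/98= 2.40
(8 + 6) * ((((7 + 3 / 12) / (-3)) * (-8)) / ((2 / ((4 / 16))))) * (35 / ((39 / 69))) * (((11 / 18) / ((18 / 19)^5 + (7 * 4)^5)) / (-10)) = -80926343617 / 10878339262752000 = -0.00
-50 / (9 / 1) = -50 / 9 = -5.56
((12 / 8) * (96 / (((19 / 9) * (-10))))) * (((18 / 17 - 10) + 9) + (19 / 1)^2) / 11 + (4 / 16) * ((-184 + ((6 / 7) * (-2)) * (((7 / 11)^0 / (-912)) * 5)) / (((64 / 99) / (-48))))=2309066703 / 723520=3191.43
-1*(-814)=814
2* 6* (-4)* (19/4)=-228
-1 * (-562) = 562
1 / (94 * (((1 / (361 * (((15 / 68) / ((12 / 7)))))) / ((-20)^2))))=315875 / 1598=197.67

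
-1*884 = -884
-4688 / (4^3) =-293 / 4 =-73.25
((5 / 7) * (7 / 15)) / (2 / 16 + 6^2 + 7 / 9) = 24 / 2657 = 0.01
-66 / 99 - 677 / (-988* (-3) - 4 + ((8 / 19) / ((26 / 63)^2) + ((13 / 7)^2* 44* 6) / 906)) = -189066581255 / 211220549094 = -0.90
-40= -40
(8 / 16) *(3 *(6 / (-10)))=-9 / 10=-0.90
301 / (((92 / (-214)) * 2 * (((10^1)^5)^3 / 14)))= -225449 / 46000000000000000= -0.00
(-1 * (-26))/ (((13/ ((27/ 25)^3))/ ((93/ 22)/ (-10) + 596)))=1500.51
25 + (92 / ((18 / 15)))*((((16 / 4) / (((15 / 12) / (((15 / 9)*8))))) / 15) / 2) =3619 / 27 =134.04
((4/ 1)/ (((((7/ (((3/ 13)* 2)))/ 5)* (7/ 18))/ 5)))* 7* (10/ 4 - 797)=-1225800/ 13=-94292.31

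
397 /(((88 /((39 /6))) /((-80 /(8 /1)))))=-25805 /88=-293.24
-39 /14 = -2.79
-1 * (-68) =68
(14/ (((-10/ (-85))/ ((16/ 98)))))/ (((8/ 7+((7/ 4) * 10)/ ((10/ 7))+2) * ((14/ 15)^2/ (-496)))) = -718.67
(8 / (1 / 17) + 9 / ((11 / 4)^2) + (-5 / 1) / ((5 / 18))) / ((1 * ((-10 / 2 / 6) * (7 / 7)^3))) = -143.03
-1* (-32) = 32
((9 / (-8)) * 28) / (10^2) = -0.32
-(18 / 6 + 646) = -649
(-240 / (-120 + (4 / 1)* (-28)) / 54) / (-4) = -5 / 1044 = -0.00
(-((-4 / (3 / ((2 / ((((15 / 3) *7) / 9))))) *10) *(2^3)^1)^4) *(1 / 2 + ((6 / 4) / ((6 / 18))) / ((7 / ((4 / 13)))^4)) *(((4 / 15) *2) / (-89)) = 397625099072569344 / 14653714841129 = 27134.76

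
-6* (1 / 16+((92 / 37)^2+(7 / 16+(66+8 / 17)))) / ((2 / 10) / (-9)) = 459673515 / 23273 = 19751.36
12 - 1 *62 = -50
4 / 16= 1 / 4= 0.25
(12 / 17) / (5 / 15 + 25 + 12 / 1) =9 / 476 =0.02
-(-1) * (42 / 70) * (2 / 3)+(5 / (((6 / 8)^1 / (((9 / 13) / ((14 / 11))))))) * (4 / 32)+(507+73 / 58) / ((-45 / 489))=-874388903 / 158340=-5522.22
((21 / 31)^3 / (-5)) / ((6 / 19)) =-58653 / 297910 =-0.20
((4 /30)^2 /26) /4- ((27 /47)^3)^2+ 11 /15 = 43987203116089 /63058409674650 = 0.70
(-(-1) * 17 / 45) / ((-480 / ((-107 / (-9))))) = -1819 / 194400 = -0.01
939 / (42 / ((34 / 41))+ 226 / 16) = 127704 / 8809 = 14.50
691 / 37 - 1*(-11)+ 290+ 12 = 12272 / 37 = 331.68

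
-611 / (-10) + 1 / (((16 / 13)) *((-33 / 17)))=160199 / 2640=60.68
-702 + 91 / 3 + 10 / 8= -8045 / 12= -670.42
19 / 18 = 1.06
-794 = -794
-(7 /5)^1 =-7 /5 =-1.40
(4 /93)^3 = 0.00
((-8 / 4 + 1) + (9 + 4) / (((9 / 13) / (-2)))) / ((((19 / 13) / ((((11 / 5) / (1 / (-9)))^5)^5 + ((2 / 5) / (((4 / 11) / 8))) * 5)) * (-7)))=-350875215224955108853142384643591271171330253614210489 / 356733798980712890625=-983577155367679273439044600000000.00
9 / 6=3 / 2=1.50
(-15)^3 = -3375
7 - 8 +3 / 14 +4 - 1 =31 / 14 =2.21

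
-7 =-7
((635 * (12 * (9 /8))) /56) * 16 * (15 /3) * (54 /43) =15379.24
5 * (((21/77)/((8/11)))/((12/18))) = 45/16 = 2.81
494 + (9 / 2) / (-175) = 172891 / 350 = 493.97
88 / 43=2.05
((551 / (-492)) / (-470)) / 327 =551 / 75615480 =0.00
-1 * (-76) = 76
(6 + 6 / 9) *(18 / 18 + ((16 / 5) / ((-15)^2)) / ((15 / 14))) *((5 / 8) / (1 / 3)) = 17099 / 1350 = 12.67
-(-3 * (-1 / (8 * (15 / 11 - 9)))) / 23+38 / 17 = 195963 / 87584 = 2.24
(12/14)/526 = 3/1841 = 0.00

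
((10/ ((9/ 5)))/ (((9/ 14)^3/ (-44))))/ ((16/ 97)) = -36598100/ 6561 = -5578.13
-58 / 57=-1.02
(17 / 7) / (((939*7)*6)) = 17 / 276066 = 0.00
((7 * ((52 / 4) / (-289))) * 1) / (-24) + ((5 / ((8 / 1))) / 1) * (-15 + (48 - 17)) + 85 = 659011 / 6936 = 95.01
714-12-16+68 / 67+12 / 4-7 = 45762 / 67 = 683.01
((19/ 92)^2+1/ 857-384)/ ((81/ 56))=-6498526979/ 24481062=-265.45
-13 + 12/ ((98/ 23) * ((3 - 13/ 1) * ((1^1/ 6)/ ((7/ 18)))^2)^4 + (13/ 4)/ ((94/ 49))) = -651601998863/ 51062395499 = -12.76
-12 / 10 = -6 / 5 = -1.20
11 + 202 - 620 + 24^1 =-383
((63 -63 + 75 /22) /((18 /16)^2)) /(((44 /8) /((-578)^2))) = 534534400 /3267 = 163616.28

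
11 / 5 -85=-414 / 5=-82.80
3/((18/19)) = 19/6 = 3.17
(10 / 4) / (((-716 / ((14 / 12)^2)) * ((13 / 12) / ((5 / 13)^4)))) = -153125 / 1595074728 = -0.00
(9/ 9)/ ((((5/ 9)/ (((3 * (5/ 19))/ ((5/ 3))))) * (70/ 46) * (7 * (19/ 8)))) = 14904/ 442225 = 0.03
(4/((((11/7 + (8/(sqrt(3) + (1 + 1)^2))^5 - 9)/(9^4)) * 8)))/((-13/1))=118.30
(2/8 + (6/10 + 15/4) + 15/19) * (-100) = -10240/19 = -538.95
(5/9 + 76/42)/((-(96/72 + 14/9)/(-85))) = 12665/182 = 69.59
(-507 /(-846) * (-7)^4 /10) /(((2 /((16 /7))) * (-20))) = -57967 /7050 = -8.22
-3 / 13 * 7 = -21 / 13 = -1.62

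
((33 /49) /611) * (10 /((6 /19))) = 1045 /29939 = 0.03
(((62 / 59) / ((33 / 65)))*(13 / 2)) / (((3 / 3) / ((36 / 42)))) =52390 / 4543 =11.53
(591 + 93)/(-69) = -228/23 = -9.91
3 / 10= 0.30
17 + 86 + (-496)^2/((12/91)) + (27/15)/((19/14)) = 1865725.66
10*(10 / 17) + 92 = 97.88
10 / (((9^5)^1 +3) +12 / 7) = 35 / 206688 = 0.00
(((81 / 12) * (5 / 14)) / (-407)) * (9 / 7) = -1215 / 159544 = -0.01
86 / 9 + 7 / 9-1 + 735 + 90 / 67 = 149881 / 201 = 745.68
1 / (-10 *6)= -1 / 60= -0.02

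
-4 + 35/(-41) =-199/41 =-4.85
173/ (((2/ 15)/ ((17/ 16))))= 44115/ 32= 1378.59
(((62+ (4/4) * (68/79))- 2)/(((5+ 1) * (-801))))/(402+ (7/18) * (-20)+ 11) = -2404/76926171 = -0.00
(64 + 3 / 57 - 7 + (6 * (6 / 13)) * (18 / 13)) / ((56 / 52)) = 97754 / 1729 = 56.54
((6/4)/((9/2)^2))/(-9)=-0.01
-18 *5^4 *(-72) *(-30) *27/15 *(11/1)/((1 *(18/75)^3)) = -34804687500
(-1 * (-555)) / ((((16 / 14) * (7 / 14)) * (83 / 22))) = 42735 / 166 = 257.44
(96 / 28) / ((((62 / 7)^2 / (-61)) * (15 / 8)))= -6832 / 4805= -1.42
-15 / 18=-5 / 6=-0.83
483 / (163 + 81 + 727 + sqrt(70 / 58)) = 197113 / 396266 -7 * sqrt(1015) / 396266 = 0.50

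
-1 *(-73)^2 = -5329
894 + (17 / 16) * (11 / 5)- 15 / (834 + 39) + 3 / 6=20877977 / 23280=896.82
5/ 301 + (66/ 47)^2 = 1322201/ 664909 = 1.99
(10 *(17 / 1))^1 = 170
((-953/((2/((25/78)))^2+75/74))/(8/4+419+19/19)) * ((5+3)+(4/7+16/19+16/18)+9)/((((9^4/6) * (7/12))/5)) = -20367635125000/2381457303354339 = -0.01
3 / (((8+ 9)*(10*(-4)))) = -3 / 680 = -0.00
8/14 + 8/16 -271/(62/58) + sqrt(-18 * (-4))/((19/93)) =-109561/434 + 558 * sqrt(2)/19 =-210.91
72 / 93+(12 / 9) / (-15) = 956 / 1395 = 0.69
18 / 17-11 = -169 / 17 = -9.94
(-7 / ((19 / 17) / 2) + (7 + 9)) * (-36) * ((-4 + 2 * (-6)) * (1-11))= -380160 / 19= -20008.42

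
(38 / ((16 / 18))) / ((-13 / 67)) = -11457 / 52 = -220.33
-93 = -93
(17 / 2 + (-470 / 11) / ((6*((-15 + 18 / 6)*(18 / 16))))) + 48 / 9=14.36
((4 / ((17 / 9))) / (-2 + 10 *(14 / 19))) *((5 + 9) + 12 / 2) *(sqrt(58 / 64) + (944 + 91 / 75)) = 7464.56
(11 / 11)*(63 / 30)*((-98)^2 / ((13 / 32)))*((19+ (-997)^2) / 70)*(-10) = -458238955776 / 65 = -7049830088.86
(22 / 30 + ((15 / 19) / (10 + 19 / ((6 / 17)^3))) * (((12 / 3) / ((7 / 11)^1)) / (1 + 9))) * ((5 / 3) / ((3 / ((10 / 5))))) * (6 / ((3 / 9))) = 559762324 / 38107293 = 14.69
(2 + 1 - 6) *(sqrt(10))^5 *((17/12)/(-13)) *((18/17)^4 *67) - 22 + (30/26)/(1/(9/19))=-5299/247 + 175834800 *sqrt(10)/63869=8684.47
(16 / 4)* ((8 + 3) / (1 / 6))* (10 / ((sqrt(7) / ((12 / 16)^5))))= 236.79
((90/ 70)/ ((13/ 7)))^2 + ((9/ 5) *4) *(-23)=-139527/ 845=-165.12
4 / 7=0.57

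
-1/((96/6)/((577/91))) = -577/1456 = -0.40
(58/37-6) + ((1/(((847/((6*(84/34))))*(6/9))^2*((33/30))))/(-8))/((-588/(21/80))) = -3419661564835/771509017664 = -4.43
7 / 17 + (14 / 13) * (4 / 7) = 227 / 221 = 1.03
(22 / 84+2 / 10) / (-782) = -97 / 164220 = -0.00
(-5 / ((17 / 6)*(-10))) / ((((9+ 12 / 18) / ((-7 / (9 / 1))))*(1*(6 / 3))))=-7 / 986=-0.01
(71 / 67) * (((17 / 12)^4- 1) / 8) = 4457735 / 11114496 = 0.40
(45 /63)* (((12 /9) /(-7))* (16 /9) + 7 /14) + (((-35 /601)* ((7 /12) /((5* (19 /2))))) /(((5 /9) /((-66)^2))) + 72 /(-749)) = -5.59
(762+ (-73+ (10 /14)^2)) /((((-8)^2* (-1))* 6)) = -5631 /3136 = -1.80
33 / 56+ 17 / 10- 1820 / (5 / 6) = -610879 / 280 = -2181.71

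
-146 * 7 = -1022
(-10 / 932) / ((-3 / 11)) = 55 / 1398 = 0.04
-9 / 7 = -1.29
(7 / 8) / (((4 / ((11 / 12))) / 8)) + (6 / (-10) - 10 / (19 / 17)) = -36221 / 4560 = -7.94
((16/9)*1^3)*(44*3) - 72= 488/3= 162.67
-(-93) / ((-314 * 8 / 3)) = -279 / 2512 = -0.11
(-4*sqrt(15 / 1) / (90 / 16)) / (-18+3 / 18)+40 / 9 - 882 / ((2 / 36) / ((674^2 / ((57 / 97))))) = -2098716960056 / 171+64*sqrt(15) / 1605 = -12273198596.66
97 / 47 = 2.06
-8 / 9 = -0.89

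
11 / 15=0.73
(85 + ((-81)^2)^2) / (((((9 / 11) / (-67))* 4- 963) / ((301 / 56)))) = -240254.25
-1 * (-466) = 466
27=27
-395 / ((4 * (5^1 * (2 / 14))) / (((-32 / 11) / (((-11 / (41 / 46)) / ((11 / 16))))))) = -22673 / 1012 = -22.40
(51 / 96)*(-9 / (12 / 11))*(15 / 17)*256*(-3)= 2970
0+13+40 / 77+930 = 72651 / 77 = 943.52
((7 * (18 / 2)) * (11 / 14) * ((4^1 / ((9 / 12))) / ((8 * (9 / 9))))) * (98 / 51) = 1078 / 17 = 63.41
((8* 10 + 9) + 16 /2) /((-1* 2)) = -97 /2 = -48.50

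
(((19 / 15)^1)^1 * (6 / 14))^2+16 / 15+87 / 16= 6.80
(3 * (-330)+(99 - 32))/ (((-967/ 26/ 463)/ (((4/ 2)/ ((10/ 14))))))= 155555036/ 4835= 32172.71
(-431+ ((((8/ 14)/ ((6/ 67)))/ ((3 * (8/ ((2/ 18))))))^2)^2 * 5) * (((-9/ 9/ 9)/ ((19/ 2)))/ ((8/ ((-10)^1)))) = -57018983610335255/ 9048952467297792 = -6.30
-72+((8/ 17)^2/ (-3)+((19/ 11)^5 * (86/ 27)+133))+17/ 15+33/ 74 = 51833443372313/ 464971952610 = 111.48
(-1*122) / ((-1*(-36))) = -61 / 18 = -3.39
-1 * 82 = -82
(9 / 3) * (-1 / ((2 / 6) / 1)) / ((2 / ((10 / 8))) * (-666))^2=-25 / 3154176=-0.00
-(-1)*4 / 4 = 1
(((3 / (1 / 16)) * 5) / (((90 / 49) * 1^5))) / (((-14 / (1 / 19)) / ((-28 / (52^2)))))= 49 / 9633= 0.01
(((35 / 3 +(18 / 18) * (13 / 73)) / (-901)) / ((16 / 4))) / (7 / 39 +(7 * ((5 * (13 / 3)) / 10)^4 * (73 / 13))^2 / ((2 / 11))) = -9440001792 / 11854564980126466955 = -0.00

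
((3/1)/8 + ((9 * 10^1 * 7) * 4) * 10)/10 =201603/80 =2520.04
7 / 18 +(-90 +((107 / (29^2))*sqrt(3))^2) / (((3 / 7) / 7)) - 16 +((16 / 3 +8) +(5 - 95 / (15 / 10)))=-19476200813 / 12731058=-1529.82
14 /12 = 7 /6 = 1.17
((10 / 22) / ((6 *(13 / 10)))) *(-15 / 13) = -125 / 1859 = -0.07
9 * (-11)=-99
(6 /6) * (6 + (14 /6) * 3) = 13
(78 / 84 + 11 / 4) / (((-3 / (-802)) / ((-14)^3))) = -2698462.67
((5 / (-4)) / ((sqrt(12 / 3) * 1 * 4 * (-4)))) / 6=5 / 768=0.01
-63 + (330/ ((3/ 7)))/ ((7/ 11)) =1147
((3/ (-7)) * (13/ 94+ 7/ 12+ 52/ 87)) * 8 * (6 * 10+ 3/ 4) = -5243697/ 19082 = -274.80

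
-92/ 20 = -23/ 5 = -4.60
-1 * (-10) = 10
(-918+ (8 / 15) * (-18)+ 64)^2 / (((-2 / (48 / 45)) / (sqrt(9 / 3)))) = -149160992 * sqrt(3) / 375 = -688945.11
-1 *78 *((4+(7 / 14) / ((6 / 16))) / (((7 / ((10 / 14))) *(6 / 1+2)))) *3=-780 / 49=-15.92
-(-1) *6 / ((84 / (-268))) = -134 / 7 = -19.14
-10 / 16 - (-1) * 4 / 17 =-53 / 136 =-0.39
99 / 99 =1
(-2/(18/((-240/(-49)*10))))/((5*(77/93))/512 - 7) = 12697600/16313423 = 0.78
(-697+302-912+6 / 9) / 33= -3919 / 99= -39.59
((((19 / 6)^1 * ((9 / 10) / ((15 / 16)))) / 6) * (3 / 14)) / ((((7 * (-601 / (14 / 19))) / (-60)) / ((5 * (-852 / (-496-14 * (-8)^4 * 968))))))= 1278 / 14595526001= 0.00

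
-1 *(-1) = 1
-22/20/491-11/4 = -2.75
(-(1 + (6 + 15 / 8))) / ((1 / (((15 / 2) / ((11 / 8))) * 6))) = -3195 / 11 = -290.45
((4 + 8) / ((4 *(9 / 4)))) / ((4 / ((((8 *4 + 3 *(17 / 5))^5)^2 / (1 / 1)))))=174913992535407978606601 / 29296875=5970397611875259.00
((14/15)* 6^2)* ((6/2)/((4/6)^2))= 1134/5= 226.80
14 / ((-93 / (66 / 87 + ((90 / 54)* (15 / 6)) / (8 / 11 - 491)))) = -4927307 / 43634763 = -0.11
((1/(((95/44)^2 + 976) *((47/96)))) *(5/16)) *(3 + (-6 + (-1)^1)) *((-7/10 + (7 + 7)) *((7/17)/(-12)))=257488/216707177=0.00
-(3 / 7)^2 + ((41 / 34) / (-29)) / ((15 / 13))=-159227 / 724710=-0.22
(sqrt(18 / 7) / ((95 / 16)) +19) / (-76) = -1 / 4- 12*sqrt(14) / 12635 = -0.25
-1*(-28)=28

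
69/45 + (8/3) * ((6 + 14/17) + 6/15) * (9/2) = 4499/51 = 88.22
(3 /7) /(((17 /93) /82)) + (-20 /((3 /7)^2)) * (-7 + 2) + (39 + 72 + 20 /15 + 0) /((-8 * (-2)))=12744341 /17136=743.72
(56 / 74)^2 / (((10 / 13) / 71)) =361816 / 6845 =52.86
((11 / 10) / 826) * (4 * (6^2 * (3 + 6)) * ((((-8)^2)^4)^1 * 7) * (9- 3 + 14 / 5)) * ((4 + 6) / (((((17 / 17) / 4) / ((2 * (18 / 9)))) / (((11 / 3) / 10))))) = 154348239716352 / 1475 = 104642874383.97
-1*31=-31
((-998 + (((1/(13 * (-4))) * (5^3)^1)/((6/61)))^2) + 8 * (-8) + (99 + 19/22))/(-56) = 6.52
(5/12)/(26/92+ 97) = 23/5370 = 0.00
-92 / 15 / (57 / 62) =-5704 / 855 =-6.67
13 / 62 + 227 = 14087 / 62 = 227.21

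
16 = 16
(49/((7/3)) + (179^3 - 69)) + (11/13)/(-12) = 894705385/156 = 5735290.93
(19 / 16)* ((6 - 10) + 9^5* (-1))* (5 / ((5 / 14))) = -7854049 / 8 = -981756.12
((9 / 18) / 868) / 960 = 1 / 1666560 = 0.00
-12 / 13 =-0.92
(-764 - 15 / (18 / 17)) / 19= -4669 / 114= -40.96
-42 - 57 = -99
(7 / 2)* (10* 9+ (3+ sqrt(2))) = 7* sqrt(2) / 2+ 651 / 2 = 330.45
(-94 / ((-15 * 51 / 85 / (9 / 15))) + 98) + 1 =1579 / 15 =105.27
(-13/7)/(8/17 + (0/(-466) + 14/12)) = -1.13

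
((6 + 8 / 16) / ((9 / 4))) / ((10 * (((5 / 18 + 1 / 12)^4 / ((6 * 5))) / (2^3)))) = 8957952 / 2197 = 4077.36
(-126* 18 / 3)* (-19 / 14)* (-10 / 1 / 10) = -1026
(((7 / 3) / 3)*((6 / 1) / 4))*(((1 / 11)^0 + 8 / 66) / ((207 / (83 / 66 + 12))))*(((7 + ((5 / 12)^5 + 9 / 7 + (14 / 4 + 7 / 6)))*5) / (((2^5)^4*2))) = 3655565335625 / 1411612873813131264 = 0.00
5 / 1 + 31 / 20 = 131 / 20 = 6.55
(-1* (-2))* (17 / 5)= 34 / 5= 6.80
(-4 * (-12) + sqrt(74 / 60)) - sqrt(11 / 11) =sqrt(1110) / 30 + 47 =48.11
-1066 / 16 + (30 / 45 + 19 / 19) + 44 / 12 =-1471 / 24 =-61.29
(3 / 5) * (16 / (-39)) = -16 / 65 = -0.25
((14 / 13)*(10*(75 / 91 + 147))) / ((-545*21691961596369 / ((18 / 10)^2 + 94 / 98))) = -276788352 / 489494840094223852525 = -0.00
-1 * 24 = -24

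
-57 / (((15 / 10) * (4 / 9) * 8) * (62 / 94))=-16.20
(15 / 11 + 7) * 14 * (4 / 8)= 644 / 11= 58.55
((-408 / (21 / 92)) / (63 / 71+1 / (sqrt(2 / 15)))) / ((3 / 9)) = 940608 / 1327 -3710176 * sqrt(30) / 9289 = -1478.87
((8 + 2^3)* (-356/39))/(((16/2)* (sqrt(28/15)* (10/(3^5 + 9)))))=-2136* sqrt(105)/65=-336.73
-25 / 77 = -0.32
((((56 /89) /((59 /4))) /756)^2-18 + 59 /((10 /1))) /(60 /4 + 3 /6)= -2432186844569 /3115611247995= -0.78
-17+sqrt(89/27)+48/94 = -775/47+sqrt(267)/9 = -14.67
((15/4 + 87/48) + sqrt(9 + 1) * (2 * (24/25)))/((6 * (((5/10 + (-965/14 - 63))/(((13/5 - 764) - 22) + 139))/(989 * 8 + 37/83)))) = 219710681883/6108800 + 14811956082 * sqrt(10)/1193125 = 75224.11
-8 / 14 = -0.57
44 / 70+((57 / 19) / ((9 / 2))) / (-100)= 653 / 1050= 0.62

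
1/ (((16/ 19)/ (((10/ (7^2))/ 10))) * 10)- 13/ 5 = -4073/ 1568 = -2.60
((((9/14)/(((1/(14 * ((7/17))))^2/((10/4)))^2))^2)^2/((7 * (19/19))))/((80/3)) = 101048158468862909061455067890625/48661191875666868481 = 2076565628048.09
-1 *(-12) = 12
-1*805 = -805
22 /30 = 11 /15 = 0.73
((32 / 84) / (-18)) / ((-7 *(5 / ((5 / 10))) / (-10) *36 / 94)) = -94 / 11907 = -0.01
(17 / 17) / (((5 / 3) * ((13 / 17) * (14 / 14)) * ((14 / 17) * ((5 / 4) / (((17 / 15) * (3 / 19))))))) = 29478 / 216125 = 0.14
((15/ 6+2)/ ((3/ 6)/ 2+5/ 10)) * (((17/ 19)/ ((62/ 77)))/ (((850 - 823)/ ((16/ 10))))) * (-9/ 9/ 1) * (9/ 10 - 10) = 476476/ 132525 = 3.60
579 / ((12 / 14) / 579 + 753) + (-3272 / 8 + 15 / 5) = -412243601 / 1017305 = -405.23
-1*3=-3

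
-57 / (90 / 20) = -38 / 3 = -12.67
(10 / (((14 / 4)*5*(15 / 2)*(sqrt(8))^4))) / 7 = 1 / 5880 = 0.00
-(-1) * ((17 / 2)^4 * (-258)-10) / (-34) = 10774289 / 272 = 39611.36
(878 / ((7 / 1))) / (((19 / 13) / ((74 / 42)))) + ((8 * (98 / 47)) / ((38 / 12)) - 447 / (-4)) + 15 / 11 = 1557114863 / 5775924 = 269.59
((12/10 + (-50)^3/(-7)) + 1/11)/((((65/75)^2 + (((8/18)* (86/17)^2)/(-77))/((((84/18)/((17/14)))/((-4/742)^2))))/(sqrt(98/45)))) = 16554505493119461* sqrt(10)/1492002684589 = 35087.03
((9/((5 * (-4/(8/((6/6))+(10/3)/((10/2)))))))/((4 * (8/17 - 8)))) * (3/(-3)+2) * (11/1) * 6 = 21879/2560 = 8.55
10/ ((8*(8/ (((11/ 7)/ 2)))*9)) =55/ 4032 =0.01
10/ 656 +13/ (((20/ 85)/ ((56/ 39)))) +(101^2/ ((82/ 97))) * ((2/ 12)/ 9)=302.81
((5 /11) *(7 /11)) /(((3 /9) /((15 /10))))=315 /242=1.30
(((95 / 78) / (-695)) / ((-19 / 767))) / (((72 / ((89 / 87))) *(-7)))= -5251 / 36569232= -0.00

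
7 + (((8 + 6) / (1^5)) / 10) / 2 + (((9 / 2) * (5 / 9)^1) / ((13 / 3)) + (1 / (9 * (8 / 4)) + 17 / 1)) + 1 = 30809 / 1170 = 26.33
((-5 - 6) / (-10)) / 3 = 11 / 30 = 0.37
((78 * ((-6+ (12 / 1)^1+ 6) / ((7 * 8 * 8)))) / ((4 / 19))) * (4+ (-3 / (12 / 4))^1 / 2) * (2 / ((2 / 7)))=15561 / 64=243.14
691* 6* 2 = 8292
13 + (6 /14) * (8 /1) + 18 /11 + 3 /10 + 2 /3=43963 /2310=19.03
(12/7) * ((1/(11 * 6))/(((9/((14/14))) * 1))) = 2/693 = 0.00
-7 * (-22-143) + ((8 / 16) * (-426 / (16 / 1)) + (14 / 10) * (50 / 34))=311099 / 272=1143.75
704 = 704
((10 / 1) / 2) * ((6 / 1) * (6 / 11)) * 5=900 / 11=81.82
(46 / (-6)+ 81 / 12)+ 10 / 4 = 19 / 12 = 1.58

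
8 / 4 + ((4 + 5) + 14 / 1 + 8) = 33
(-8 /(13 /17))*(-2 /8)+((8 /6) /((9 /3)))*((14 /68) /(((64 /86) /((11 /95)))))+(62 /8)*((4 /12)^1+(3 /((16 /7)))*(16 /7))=86051483 /3023280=28.46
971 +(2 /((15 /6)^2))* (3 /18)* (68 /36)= 655493 /675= 971.10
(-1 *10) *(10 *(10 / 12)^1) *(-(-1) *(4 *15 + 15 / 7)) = -36250 / 7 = -5178.57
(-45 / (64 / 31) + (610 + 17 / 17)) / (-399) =-5387 / 3648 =-1.48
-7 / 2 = -3.50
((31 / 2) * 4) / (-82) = -0.76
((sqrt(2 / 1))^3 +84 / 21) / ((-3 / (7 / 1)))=-28 / 3 - 14 * sqrt(2) / 3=-15.93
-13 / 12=-1.08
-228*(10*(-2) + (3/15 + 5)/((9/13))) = 42712/15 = 2847.47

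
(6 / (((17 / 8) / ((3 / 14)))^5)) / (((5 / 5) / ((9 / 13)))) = 13436928 / 310225975787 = 0.00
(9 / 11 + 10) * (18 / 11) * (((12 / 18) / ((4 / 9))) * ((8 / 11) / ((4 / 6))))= 38556 / 1331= 28.97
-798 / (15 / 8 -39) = 2128 / 99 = 21.49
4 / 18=2 / 9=0.22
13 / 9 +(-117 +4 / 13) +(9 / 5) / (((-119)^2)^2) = -13519996952767 / 117312343785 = -115.25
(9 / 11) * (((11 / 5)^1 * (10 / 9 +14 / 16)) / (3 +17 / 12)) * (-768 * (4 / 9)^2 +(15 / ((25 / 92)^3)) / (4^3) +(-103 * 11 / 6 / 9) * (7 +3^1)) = -2110508257 / 7453125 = -283.17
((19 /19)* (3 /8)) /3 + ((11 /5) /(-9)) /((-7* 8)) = 163 /1260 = 0.13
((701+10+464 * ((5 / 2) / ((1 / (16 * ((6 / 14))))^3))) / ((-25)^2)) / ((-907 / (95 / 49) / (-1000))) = 19536650136 / 15243949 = 1281.60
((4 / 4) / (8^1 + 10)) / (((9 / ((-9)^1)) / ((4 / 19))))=-2 / 171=-0.01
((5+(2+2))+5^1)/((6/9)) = 21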